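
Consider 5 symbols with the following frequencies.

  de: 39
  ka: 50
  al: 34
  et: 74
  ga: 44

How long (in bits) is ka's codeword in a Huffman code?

2

Repeatedly merge the two smallest:
al(34) + de(39) → 73
ga(44) + ka(50) → 94
73 + et(74) → 147
94 + 147 → 241
The subtree containing ka is merged 2 times, so code length = 2.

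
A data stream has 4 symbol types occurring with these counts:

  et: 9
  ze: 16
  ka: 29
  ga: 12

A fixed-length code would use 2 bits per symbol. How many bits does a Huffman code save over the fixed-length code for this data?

8

Fixed-length: 2 bits × 66 symbols = 132 bits.
Huffman merges:
et(9) + ga(12) → 21
ze(16) + 21 → 37
ka(29) + 37 → 66
Huffman total = 21 + 37 + 66 = 124 bits.
Saving = 132 − 124 = 8 bits.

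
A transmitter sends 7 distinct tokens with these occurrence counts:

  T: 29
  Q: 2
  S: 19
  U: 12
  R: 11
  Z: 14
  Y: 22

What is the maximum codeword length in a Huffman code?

Merge the two lowest-weight nodes at each step:
combine Q(2), R(11) → 13
combine U(12), 13 → 25
combine Z(14), S(19) → 33
combine Y(22), 25 → 47
combine T(29), 33 → 62
combine 47, 62 → 109
The first pair merged (Q, R) ends up deepest, at depth 4.

4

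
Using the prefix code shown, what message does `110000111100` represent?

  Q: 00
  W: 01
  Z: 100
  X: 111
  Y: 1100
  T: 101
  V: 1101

YQXZ

Read left to right; each codeword is recognised as soon as it completes (prefix code):
  1100→Y | 00→Q | 111→X | 100→Z
Decoded message: YQXZ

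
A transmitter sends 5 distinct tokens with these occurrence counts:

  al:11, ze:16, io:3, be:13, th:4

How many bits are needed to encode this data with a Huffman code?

101

Merge the two smallest weights repeatedly:
merge io(3) and th(4): 7
merge 7 and al(11): 18
merge be(13) and ze(16): 29
merge 18 and 29: 47
The encoded length is the sum of every internal node's weight: 7 + 18 + 29 + 47 = 101 bits.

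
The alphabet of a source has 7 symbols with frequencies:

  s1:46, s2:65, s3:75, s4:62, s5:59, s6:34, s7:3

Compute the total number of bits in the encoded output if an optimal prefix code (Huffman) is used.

929

Build the Huffman tree bottom-up:
combine s7(3), s6(34) → 37
combine 37, s1(46) → 83
combine s5(59), s4(62) → 121
combine s2(65), s3(75) → 140
combine 83, 121 → 204
combine 140, 204 → 344
Each symbol's bit-cost is frequency × depth; summing gives 929 bits (equivalently 37 + 83 + 121 + 140 + 204 + 344).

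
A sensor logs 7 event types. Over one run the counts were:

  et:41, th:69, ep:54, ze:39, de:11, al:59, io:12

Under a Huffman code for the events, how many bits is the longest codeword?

4

Merge the two lowest-weight nodes at each step:
merge de(11) and io(12): 23
merge 23 and ze(39): 62
merge et(41) and ep(54): 95
merge al(59) and 62: 121
merge th(69) and 95: 164
merge 121 and 164: 285
The first pair merged (de, io) ends up deepest, at depth 4.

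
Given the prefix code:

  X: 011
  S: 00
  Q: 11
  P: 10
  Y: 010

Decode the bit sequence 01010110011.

YPQSQ

Read left to right; each codeword is recognised as soon as it completes (prefix code):
  010→Y | 10→P | 11→Q | 00→S | 11→Q
Decoded message: YPQSQ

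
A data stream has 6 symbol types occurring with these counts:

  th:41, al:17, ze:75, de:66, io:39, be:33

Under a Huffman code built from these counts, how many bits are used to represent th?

3

Repeatedly merge the two smallest:
merge al(17) and be(33): 50
merge io(39) and th(41): 80
merge 50 and de(66): 116
merge ze(75) and 80: 155
merge 116 and 155: 271
th's leaf is at depth 3, giving a 3-bit codeword.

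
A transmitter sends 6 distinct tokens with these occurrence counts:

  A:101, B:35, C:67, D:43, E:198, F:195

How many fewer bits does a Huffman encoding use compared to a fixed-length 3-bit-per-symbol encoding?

416

Fixed-length: 3 bits × 639 symbols = 1917 bits.
Huffman merges:
merge B(35) and D(43): 78
merge C(67) and 78: 145
merge A(101) and 145: 246
merge F(195) and E(198): 393
merge 246 and 393: 639
Huffman total = 78 + 145 + 246 + 393 + 639 = 1501 bits.
Saving = 1917 − 1501 = 416 bits.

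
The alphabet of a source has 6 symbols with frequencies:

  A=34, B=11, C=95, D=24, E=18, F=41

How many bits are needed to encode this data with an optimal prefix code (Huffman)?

Greedily combine the two least-frequent nodes:
B(11) + E(18) → 29
D(24) + 29 → 53
A(34) + F(41) → 75
53 + 75 → 128
C(95) + 128 → 223
Each symbol's bit-cost is frequency × depth; summing gives 508 bits (equivalently 29 + 53 + 75 + 128 + 223).

508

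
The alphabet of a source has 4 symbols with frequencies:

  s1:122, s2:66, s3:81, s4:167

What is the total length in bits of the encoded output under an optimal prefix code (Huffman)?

Build the Huffman tree bottom-up:
merge s2(66) and s3(81): 147
merge s1(122) and 147: 269
merge s4(167) and 269: 436
Each symbol's bit-cost is frequency × depth; summing gives 852 bits (equivalently 147 + 269 + 436).

852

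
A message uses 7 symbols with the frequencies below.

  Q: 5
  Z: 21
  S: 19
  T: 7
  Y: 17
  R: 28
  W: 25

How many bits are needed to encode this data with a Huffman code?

325

Greedily combine the two least-frequent nodes:
Q(5) + T(7) → 12
12 + Y(17) → 29
S(19) + Z(21) → 40
W(25) + R(28) → 53
29 + 40 → 69
53 + 69 → 122
Total encoded bits = sum of merged weights = 12 + 29 + 40 + 53 + 69 + 122 = 325.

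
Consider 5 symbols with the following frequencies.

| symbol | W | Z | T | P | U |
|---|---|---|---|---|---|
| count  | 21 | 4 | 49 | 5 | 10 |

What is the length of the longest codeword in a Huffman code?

Merge the two lowest-weight nodes at each step:
merge Z(4) and P(5): 9
merge 9 and U(10): 19
merge 19 and W(21): 40
merge 40 and T(49): 89
Maximum depth reached is 4.

4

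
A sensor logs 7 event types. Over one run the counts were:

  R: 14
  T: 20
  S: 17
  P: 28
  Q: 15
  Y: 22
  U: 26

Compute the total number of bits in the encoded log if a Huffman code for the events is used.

Merge the two smallest weights repeatedly:
combine R(14), Q(15) → 29
combine S(17), T(20) → 37
combine Y(22), U(26) → 48
combine P(28), 29 → 57
combine 37, 48 → 85
combine 57, 85 → 142
Total encoded bits = sum of merged weights = 29 + 37 + 48 + 57 + 85 + 142 = 398.

398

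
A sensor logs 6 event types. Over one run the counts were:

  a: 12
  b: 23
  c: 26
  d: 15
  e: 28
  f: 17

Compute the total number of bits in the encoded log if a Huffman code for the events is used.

Build the Huffman tree bottom-up:
merge a(12) and d(15): 27
merge f(17) and b(23): 40
merge c(26) and 27: 53
merge e(28) and 40: 68
merge 53 and 68: 121
The encoded length is the sum of every internal node's weight: 27 + 40 + 53 + 68 + 121 = 309 bits.

309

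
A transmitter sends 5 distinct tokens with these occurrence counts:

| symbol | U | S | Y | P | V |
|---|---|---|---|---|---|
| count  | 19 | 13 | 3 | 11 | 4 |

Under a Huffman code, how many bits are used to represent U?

1

Repeatedly merge the two smallest:
Y(3) + V(4) → 7
7 + P(11) → 18
S(13) + 18 → 31
U(19) + 31 → 50
U is a child of the root — depth 1, so its codeword is a single bit.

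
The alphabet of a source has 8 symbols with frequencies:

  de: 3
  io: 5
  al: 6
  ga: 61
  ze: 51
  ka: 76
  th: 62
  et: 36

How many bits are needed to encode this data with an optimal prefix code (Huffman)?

773

Build the Huffman tree bottom-up:
de(3) + io(5) → 8
al(6) + 8 → 14
14 + et(36) → 50
50 + ze(51) → 101
ga(61) + th(62) → 123
ka(76) + 101 → 177
123 + 177 → 300
The encoded length is the sum of every internal node's weight: 8 + 14 + 50 + 101 + 123 + 177 + 300 = 773 bits.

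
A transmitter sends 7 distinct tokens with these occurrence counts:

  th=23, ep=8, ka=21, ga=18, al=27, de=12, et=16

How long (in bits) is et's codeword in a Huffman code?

3

Huffman merges, smallest pair first:
merge ep(8) and de(12): 20
merge et(16) and ga(18): 34
merge 20 and ka(21): 41
merge th(23) and al(27): 50
merge 34 and 41: 75
merge 50 and 75: 125
et sits 3 levels below the root, so its codeword is 3 bits.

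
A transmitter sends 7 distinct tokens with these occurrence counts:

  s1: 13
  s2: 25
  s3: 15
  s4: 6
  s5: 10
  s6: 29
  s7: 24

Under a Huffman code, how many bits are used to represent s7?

Repeatedly merge the two smallest:
combine s4(6), s5(10) → 16
combine s1(13), s3(15) → 28
combine 16, s7(24) → 40
combine s2(25), 28 → 53
combine s6(29), 40 → 69
combine 53, 69 → 122
s7 sits 3 levels below the root, so its codeword is 3 bits.

3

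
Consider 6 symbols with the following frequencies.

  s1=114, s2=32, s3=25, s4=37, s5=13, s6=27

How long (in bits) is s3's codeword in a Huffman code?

4

Huffman merges, smallest pair first:
merge s5(13) and s3(25): 38
merge s6(27) and s2(32): 59
merge s4(37) and 38: 75
merge 59 and 75: 134
merge s1(114) and 134: 248
The subtree containing s3 is merged 4 times, so code length = 4.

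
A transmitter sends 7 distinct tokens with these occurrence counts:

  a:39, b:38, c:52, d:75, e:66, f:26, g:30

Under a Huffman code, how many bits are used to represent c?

Repeatedly merge the two smallest:
combine f(26), g(30) → 56
combine b(38), a(39) → 77
combine c(52), 56 → 108
combine e(66), d(75) → 141
combine 77, 108 → 185
combine 141, 185 → 326
c sits 3 levels below the root, so its codeword is 3 bits.

3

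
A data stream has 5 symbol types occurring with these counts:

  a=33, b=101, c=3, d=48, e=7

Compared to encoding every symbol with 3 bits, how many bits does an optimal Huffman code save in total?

240

Fixed-length: 3 bits × 192 symbols = 576 bits.
Huffman merges:
merge c(3) and e(7): 10
merge 10 and a(33): 43
merge 43 and d(48): 91
merge 91 and b(101): 192
Huffman total = 10 + 43 + 91 + 192 = 336 bits.
Saving = 576 − 336 = 240 bits.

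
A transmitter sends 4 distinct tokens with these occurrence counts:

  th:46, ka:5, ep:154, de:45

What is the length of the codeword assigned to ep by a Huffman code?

1

Repeatedly merge the two smallest:
combine ka(5), de(45) → 50
combine th(46), 50 → 96
combine 96, ep(154) → 250
ep is a child of the root — depth 1, so its codeword is a single bit.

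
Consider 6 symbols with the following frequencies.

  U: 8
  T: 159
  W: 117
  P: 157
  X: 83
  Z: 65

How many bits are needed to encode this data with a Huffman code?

1407

Build the Huffman tree bottom-up:
U(8) + Z(65) → 73
73 + X(83) → 156
W(117) + 156 → 273
P(157) + T(159) → 316
273 + 316 → 589
Total encoded bits = sum of merged weights = 73 + 156 + 273 + 316 + 589 = 1407.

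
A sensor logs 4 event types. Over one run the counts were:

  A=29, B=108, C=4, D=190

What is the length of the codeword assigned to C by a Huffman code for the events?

Build the tree from the bottom:
merge C(4) and A(29): 33
merge 33 and B(108): 141
merge 141 and D(190): 331
C sits 3 levels below the root, so its codeword is 3 bits.

3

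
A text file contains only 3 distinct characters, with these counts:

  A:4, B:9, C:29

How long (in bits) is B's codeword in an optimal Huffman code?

Huffman merges, smallest pair first:
merge A(4) and B(9): 13
merge 13 and C(29): 42
B sits 2 levels below the root, so its codeword is 2 bits.

2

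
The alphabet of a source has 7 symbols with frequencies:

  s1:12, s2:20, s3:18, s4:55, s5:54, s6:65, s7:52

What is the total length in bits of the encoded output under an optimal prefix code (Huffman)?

Build the Huffman tree bottom-up:
merge s1(12) and s3(18): 30
merge s2(20) and 30: 50
merge 50 and s7(52): 102
merge s5(54) and s4(55): 109
merge s6(65) and 102: 167
merge 109 and 167: 276
Each symbol's bit-cost is frequency × depth; summing gives 734 bits (equivalently 30 + 50 + 102 + 109 + 167 + 276).

734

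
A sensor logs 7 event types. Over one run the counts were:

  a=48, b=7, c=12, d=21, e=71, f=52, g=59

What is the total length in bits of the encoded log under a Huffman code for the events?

Greedily combine the two least-frequent nodes:
combine b(7), c(12) → 19
combine 19, d(21) → 40
combine 40, a(48) → 88
combine f(52), g(59) → 111
combine e(71), 88 → 159
combine 111, 159 → 270
Total encoded bits = sum of merged weights = 19 + 40 + 88 + 111 + 159 + 270 = 687.

687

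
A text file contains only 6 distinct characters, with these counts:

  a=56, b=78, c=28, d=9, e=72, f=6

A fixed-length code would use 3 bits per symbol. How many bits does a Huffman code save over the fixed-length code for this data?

Fixed-length: 3 bits × 249 symbols = 747 bits.
Huffman merges:
combine f(6), d(9) → 15
combine 15, c(28) → 43
combine 43, a(56) → 99
combine e(72), b(78) → 150
combine 99, 150 → 249
Huffman total = 15 + 43 + 99 + 150 + 249 = 556 bits.
Saving = 747 − 556 = 191 bits.

191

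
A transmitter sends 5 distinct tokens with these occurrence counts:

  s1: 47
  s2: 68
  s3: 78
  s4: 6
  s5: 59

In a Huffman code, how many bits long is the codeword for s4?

3

Build the tree from the bottom:
combine s4(6), s1(47) → 53
combine 53, s5(59) → 112
combine s2(68), s3(78) → 146
combine 112, 146 → 258
The subtree containing s4 is merged 3 times, so code length = 3.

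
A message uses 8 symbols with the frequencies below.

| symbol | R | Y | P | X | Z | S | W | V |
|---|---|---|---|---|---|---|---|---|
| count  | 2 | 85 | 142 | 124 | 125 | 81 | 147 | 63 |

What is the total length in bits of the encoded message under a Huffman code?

Build the Huffman tree bottom-up:
R(2) + V(63) → 65
65 + S(81) → 146
Y(85) + X(124) → 209
Z(125) + P(142) → 267
146 + W(147) → 293
209 + 267 → 476
293 + 476 → 769
Each symbol's bit-cost is frequency × depth; summing gives 2225 bits (equivalently 65 + 146 + 209 + 267 + 293 + 476 + 769).

2225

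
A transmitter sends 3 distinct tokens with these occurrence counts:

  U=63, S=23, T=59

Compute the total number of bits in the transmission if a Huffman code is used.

227

Greedily combine the two least-frequent nodes:
S(23) + T(59) → 82
U(63) + 82 → 145
The encoded length is the sum of every internal node's weight: 82 + 145 = 227 bits.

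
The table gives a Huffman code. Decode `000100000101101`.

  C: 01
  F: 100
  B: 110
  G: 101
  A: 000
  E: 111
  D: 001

AFAGG

Read left to right; each codeword is recognised as soon as it completes (prefix code):
  000→A | 100→F | 000→A | 101→G | 101→G
Decoded message: AFAGG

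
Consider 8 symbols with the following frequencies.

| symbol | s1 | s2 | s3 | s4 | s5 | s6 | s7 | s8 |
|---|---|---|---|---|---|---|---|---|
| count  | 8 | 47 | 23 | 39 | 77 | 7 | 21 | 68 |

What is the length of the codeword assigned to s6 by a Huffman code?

Repeatedly merge the two smallest:
combine s6(7), s1(8) → 15
combine 15, s7(21) → 36
combine s3(23), 36 → 59
combine s4(39), s2(47) → 86
combine 59, s8(68) → 127
combine s5(77), 86 → 163
combine 127, 163 → 290
s6's leaf is at depth 5, giving a 5-bit codeword.

5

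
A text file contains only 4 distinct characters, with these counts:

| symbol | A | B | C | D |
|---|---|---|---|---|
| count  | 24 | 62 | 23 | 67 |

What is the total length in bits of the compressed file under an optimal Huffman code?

Greedily combine the two least-frequent nodes:
combine C(23), A(24) → 47
combine 47, B(62) → 109
combine D(67), 109 → 176
Each symbol's bit-cost is frequency × depth; summing gives 332 bits (equivalently 47 + 109 + 176).

332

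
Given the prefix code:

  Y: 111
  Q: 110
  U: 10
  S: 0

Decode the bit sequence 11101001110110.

Read left to right; each codeword is recognised as soon as it completes (prefix code):
  111→Y | 0→S | 10→U | 0→S | 111→Y | 0→S | 110→Q
Decoded message: YSUSYSQ

YSUSYSQ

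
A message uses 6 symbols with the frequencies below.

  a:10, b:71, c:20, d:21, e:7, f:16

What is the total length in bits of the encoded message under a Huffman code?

310

Build the Huffman tree bottom-up:
e(7) + a(10) → 17
f(16) + 17 → 33
c(20) + d(21) → 41
33 + 41 → 74
b(71) + 74 → 145
Total encoded bits = sum of merged weights = 17 + 33 + 41 + 74 + 145 = 310.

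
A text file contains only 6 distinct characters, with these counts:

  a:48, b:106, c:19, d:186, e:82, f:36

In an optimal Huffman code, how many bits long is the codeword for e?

Build the tree from the bottom:
combine c(19), f(36) → 55
combine a(48), 55 → 103
combine e(82), 103 → 185
combine b(106), 185 → 291
combine d(186), 291 → 477
e's leaf is at depth 3, giving a 3-bit codeword.

3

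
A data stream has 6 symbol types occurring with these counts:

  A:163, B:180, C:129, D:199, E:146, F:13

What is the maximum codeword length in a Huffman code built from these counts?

4

Merge the two lowest-weight nodes at each step:
combine F(13), C(129) → 142
combine 142, E(146) → 288
combine A(163), B(180) → 343
combine D(199), 288 → 487
combine 343, 487 → 830
The first pair merged (F, C) ends up deepest, at depth 4.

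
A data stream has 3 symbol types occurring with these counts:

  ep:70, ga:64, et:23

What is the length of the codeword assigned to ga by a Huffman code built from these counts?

2

Huffman merges, smallest pair first:
et(23) + ga(64) → 87
ep(70) + 87 → 157
ga sits 2 levels below the root, so its codeword is 2 bits.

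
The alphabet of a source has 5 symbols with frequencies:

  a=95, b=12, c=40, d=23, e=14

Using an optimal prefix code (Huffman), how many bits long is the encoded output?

Merge the two smallest weights repeatedly:
b(12) + e(14) → 26
d(23) + 26 → 49
c(40) + 49 → 89
89 + a(95) → 184
Each symbol's bit-cost is frequency × depth; summing gives 348 bits (equivalently 26 + 49 + 89 + 184).

348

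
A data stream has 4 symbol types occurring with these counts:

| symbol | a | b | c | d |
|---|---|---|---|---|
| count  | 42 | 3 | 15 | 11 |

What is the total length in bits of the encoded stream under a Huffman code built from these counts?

Greedily combine the two least-frequent nodes:
combine b(3), d(11) → 14
combine 14, c(15) → 29
combine 29, a(42) → 71
Total encoded bits = sum of merged weights = 14 + 29 + 71 = 114.

114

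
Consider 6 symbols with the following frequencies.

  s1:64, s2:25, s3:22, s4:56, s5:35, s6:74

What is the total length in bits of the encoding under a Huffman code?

681

Merge the two smallest weights repeatedly:
s3(22) + s2(25) → 47
s5(35) + 47 → 82
s4(56) + s1(64) → 120
s6(74) + 82 → 156
120 + 156 → 276
Total encoded bits = sum of merged weights = 47 + 82 + 120 + 156 + 276 = 681.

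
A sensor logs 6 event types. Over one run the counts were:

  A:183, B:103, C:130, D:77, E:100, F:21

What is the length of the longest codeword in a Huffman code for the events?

4

Merge the two lowest-weight nodes at each step:
F(21) + D(77) → 98
98 + E(100) → 198
B(103) + C(130) → 233
A(183) + 198 → 381
233 + 381 → 614
The rarest symbols sit at the bottom; the longest codeword is 4 bits.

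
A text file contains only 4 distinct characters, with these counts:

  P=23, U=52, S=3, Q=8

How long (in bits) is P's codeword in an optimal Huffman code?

Repeatedly merge the two smallest:
S(3) + Q(8) → 11
11 + P(23) → 34
34 + U(52) → 86
P sits 2 levels below the root, so its codeword is 2 bits.

2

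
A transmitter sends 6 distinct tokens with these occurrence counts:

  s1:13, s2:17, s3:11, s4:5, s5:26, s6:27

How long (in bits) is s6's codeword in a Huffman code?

2

Repeatedly merge the two smallest:
s4(5) + s3(11) → 16
s1(13) + 16 → 29
s2(17) + s5(26) → 43
s6(27) + 29 → 56
43 + 56 → 99
s6 sits 2 levels below the root, so its codeword is 2 bits.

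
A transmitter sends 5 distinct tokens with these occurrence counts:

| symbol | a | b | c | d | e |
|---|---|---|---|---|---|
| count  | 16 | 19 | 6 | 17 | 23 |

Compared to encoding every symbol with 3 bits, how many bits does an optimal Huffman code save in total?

59

Fixed-length: 3 bits × 81 symbols = 243 bits.
Huffman merges:
combine c(6), a(16) → 22
combine d(17), b(19) → 36
combine 22, e(23) → 45
combine 36, 45 → 81
Huffman total = 22 + 36 + 45 + 81 = 184 bits.
Saving = 243 − 184 = 59 bits.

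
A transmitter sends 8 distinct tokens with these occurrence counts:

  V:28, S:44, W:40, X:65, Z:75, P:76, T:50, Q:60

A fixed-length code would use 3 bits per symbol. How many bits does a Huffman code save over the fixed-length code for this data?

8

Fixed-length: 3 bits × 438 symbols = 1314 bits.
Huffman merges:
V(28) + W(40) → 68
S(44) + T(50) → 94
Q(60) + X(65) → 125
68 + Z(75) → 143
P(76) + 94 → 170
125 + 143 → 268
170 + 268 → 438
Huffman total = 68 + 94 + 125 + 143 + 170 + 268 + 438 = 1306 bits.
Saving = 1314 − 1306 = 8 bits.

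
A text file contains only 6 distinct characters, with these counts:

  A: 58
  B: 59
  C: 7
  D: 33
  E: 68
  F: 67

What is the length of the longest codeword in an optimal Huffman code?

Merge the two lowest-weight nodes at each step:
C(7) + D(33) → 40
40 + A(58) → 98
B(59) + F(67) → 126
E(68) + 98 → 166
126 + 166 → 292
The rarest symbols sit at the bottom; the longest codeword is 4 bits.

4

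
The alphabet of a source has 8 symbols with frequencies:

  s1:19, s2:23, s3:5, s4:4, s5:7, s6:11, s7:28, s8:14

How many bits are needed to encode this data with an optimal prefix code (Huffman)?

307

Build the Huffman tree bottom-up:
combine s4(4), s3(5) → 9
combine s5(7), 9 → 16
combine s6(11), s8(14) → 25
combine 16, s1(19) → 35
combine s2(23), 25 → 48
combine s7(28), 35 → 63
combine 48, 63 → 111
Each symbol's bit-cost is frequency × depth; summing gives 307 bits (equivalently 9 + 16 + 25 + 35 + 48 + 63 + 111).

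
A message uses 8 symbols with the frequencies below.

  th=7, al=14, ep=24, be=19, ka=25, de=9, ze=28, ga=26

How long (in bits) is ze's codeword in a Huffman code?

Build the tree from the bottom:
combine th(7), de(9) → 16
combine al(14), 16 → 30
combine be(19), ep(24) → 43
combine ka(25), ga(26) → 51
combine ze(28), 30 → 58
combine 43, 51 → 94
combine 58, 94 → 152
ze's leaf is at depth 2, giving a 2-bit codeword.

2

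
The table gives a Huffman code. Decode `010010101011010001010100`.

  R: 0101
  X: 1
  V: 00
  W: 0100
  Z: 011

Read left to right; each codeword is recognised as soon as it completes (prefix code):
  0100→W | 1→X | 0101→R | 011→Z | 0100→W | 0101→R | 0100→W
Decoded message: WXRZWRW

WXRZWRW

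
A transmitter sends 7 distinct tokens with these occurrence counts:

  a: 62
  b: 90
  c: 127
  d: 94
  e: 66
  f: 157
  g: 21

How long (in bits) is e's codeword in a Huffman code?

3

Huffman merges, smallest pair first:
merge g(21) and a(62): 83
merge e(66) and 83: 149
merge b(90) and d(94): 184
merge c(127) and 149: 276
merge f(157) and 184: 341
merge 276 and 341: 617
The subtree containing e is merged 3 times, so code length = 3.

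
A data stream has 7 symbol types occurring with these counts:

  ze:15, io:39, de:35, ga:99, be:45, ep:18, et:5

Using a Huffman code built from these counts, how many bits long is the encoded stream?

628

Greedily combine the two least-frequent nodes:
et(5) + ze(15) → 20
ep(18) + 20 → 38
de(35) + 38 → 73
io(39) + be(45) → 84
73 + 84 → 157
ga(99) + 157 → 256
Each symbol's bit-cost is frequency × depth; summing gives 628 bits (equivalently 20 + 38 + 73 + 84 + 157 + 256).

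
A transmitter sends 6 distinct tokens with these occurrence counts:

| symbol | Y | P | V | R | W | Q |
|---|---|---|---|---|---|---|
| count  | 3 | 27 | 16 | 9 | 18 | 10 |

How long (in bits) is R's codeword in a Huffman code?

4

Huffman merges, smallest pair first:
combine Y(3), R(9) → 12
combine Q(10), 12 → 22
combine V(16), W(18) → 34
combine 22, P(27) → 49
combine 34, 49 → 83
The subtree containing R is merged 4 times, so code length = 4.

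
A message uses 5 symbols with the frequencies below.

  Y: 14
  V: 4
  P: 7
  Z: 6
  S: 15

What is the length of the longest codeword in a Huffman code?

3

Merge the two lowest-weight nodes at each step:
combine V(4), Z(6) → 10
combine P(7), 10 → 17
combine Y(14), S(15) → 29
combine 17, 29 → 46
Maximum depth reached is 3.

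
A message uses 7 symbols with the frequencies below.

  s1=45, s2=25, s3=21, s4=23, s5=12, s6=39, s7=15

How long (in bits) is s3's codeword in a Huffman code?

Build the tree from the bottom:
s5(12) + s7(15) → 27
s3(21) + s4(23) → 44
s2(25) + 27 → 52
s6(39) + 44 → 83
s1(45) + 52 → 97
83 + 97 → 180
s3 sits 3 levels below the root, so its codeword is 3 bits.

3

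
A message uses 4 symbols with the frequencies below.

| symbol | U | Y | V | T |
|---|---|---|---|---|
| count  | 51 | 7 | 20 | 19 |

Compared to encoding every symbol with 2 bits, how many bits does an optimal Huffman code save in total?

25

Fixed-length: 2 bits × 97 symbols = 194 bits.
Huffman merges:
combine Y(7), T(19) → 26
combine V(20), 26 → 46
combine 46, U(51) → 97
Huffman total = 26 + 46 + 97 = 169 bits.
Saving = 194 − 169 = 25 bits.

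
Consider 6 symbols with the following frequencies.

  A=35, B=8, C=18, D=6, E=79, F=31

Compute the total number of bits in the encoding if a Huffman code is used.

384

Build the Huffman tree bottom-up:
D(6) + B(8) → 14
14 + C(18) → 32
F(31) + 32 → 63
A(35) + 63 → 98
E(79) + 98 → 177
The encoded length is the sum of every internal node's weight: 14 + 32 + 63 + 98 + 177 = 384 bits.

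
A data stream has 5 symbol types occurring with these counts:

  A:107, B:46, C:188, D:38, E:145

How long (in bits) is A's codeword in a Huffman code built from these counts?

2

Huffman merges, smallest pair first:
merge D(38) and B(46): 84
merge 84 and A(107): 191
merge E(145) and C(188): 333
merge 191 and 333: 524
The subtree containing A is merged 2 times, so code length = 2.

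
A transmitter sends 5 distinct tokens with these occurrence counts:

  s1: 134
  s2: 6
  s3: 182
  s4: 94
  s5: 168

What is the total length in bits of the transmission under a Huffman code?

Build the Huffman tree bottom-up:
s2(6) + s4(94) → 100
100 + s1(134) → 234
s5(168) + s3(182) → 350
234 + 350 → 584
Each symbol's bit-cost is frequency × depth; summing gives 1268 bits (equivalently 100 + 234 + 350 + 584).

1268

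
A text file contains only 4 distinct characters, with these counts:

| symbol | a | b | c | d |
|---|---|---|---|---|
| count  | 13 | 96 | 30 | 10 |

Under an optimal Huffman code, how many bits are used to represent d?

3

Build the tree from the bottom:
d(10) + a(13) → 23
23 + c(30) → 53
53 + b(96) → 149
The subtree containing d is merged 3 times, so code length = 3.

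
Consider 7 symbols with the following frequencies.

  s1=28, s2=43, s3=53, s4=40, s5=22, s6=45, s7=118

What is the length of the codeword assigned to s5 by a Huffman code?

Repeatedly merge the two smallest:
merge s5(22) and s1(28): 50
merge s4(40) and s2(43): 83
merge s6(45) and 50: 95
merge s3(53) and 83: 136
merge 95 and s7(118): 213
merge 136 and 213: 349
s5 sits 4 levels below the root, so its codeword is 4 bits.

4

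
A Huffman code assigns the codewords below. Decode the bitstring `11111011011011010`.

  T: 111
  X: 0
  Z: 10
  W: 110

Read left to right; each codeword is recognised as soon as it completes (prefix code):
  111→T | 110→W | 110→W | 110→W | 110→W | 10→Z
Decoded message: TWWWWZ

TWWWWZ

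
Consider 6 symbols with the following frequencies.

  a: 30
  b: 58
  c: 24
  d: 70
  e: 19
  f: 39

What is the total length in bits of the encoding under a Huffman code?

Greedily combine the two least-frequent nodes:
combine e(19), c(24) → 43
combine a(30), f(39) → 69
combine 43, b(58) → 101
combine 69, d(70) → 139
combine 101, 139 → 240
Total encoded bits = sum of merged weights = 43 + 69 + 101 + 139 + 240 = 592.

592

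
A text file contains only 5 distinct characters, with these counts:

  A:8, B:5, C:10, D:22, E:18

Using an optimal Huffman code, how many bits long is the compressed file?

Greedily combine the two least-frequent nodes:
B(5) + A(8) → 13
C(10) + 13 → 23
E(18) + D(22) → 40
23 + 40 → 63
Each symbol's bit-cost is frequency × depth; summing gives 139 bits (equivalently 13 + 23 + 40 + 63).

139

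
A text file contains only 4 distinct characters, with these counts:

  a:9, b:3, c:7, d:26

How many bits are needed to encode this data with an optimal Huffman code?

Greedily combine the two least-frequent nodes:
b(3) + c(7) → 10
a(9) + 10 → 19
19 + d(26) → 45
The encoded length is the sum of every internal node's weight: 10 + 19 + 45 = 74 bits.

74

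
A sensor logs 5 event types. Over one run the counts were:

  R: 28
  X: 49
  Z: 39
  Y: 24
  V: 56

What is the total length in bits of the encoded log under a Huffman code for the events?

444

Build the Huffman tree bottom-up:
combine Y(24), R(28) → 52
combine Z(39), X(49) → 88
combine 52, V(56) → 108
combine 88, 108 → 196
The encoded length is the sum of every internal node's weight: 52 + 88 + 108 + 196 = 444 bits.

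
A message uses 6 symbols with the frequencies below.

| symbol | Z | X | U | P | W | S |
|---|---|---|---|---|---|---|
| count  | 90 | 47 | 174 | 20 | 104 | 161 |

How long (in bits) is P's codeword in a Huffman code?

4

Build the tree from the bottom:
combine P(20), X(47) → 67
combine 67, Z(90) → 157
combine W(104), 157 → 261
combine S(161), U(174) → 335
combine 261, 335 → 596
P sits 4 levels below the root, so its codeword is 4 bits.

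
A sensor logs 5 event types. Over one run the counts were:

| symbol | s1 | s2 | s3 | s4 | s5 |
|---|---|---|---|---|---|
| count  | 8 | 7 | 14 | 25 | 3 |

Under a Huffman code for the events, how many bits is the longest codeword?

4

Merge the two lowest-weight nodes at each step:
s5(3) + s2(7) → 10
s1(8) + 10 → 18
s3(14) + 18 → 32
s4(25) + 32 → 57
Maximum depth reached is 4.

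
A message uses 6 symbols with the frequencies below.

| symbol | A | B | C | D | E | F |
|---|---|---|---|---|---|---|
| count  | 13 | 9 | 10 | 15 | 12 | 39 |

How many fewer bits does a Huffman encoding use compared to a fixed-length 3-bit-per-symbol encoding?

Fixed-length: 3 bits × 98 symbols = 294 bits.
Huffman merges:
merge B(9) and C(10): 19
merge E(12) and A(13): 25
merge D(15) and 19: 34
merge 25 and 34: 59
merge F(39) and 59: 98
Huffman total = 19 + 25 + 34 + 59 + 98 = 235 bits.
Saving = 294 − 235 = 59 bits.

59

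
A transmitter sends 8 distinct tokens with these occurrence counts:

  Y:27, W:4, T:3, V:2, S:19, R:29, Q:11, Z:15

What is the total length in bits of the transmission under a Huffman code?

288

Build the Huffman tree bottom-up:
combine V(2), T(3) → 5
combine W(4), 5 → 9
combine 9, Q(11) → 20
combine Z(15), S(19) → 34
combine 20, Y(27) → 47
combine R(29), 34 → 63
combine 47, 63 → 110
Each symbol's bit-cost is frequency × depth; summing gives 288 bits (equivalently 5 + 9 + 20 + 34 + 47 + 63 + 110).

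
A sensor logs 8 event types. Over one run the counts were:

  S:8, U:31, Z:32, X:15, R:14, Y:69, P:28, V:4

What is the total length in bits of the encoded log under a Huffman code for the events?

Merge the two smallest weights repeatedly:
merge V(4) and S(8): 12
merge 12 and R(14): 26
merge X(15) and 26: 41
merge P(28) and U(31): 59
merge Z(32) and 41: 73
merge 59 and Y(69): 128
merge 73 and 128: 201
Each symbol's bit-cost is frequency × depth; summing gives 540 bits (equivalently 12 + 26 + 41 + 59 + 73 + 128 + 201).

540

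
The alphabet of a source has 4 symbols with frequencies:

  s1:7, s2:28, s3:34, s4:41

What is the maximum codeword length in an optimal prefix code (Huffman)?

Merge the two lowest-weight nodes at each step:
s1(7) + s2(28) → 35
s3(34) + 35 → 69
s4(41) + 69 → 110
Maximum depth reached is 3.

3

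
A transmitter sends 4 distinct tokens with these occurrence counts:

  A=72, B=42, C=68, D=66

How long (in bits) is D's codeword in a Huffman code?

Huffman merges, smallest pair first:
combine B(42), D(66) → 108
combine C(68), A(72) → 140
combine 108, 140 → 248
D's leaf is at depth 2, giving a 2-bit codeword.

2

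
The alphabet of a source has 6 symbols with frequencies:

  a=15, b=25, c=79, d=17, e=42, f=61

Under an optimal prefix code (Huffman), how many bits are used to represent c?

Huffman merges, smallest pair first:
merge a(15) and d(17): 32
merge b(25) and 32: 57
merge e(42) and 57: 99
merge f(61) and c(79): 140
merge 99 and 140: 239
c's leaf is at depth 2, giving a 2-bit codeword.

2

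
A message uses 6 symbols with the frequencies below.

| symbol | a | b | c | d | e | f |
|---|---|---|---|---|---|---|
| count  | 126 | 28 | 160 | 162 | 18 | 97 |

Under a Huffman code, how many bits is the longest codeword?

4

Merge the two lowest-weight nodes at each step:
combine e(18), b(28) → 46
combine 46, f(97) → 143
combine a(126), 143 → 269
combine c(160), d(162) → 322
combine 269, 322 → 591
Maximum depth reached is 4.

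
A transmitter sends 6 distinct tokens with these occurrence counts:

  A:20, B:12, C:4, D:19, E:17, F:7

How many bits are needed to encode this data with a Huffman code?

192

Greedily combine the two least-frequent nodes:
combine C(4), F(7) → 11
combine 11, B(12) → 23
combine E(17), D(19) → 36
combine A(20), 23 → 43
combine 36, 43 → 79
The encoded length is the sum of every internal node's weight: 11 + 23 + 36 + 43 + 79 = 192 bits.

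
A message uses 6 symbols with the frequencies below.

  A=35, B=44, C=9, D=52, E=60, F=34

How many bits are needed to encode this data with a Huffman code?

Merge the two smallest weights repeatedly:
combine C(9), F(34) → 43
combine A(35), 43 → 78
combine B(44), D(52) → 96
combine E(60), 78 → 138
combine 96, 138 → 234
The encoded length is the sum of every internal node's weight: 43 + 78 + 96 + 138 + 234 = 589 bits.

589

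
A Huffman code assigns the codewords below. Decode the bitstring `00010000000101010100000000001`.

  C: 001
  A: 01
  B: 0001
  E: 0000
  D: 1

Read left to right; each codeword is recognised as soon as it completes (prefix code):
  0001→B | 0000→E | 0001→B | 01→A | 01→A | 01→A | 0000→E | 0000→E | 001→C
Decoded message: BEBAAAEEC

BEBAAAEEC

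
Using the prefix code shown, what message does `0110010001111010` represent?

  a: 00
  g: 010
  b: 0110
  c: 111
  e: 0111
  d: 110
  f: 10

Read left to right; each codeword is recognised as soon as it completes (prefix code):
  0110→b | 010→g | 00→a | 111→c | 10→f | 10→f
Decoded message: bgacff

bgacff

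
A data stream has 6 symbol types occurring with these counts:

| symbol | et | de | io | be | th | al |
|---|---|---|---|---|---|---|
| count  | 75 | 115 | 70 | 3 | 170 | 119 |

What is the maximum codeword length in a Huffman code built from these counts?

Merge the two lowest-weight nodes at each step:
combine be(3), io(70) → 73
combine 73, et(75) → 148
combine de(115), al(119) → 234
combine 148, th(170) → 318
combine 234, 318 → 552
Maximum depth reached is 4.

4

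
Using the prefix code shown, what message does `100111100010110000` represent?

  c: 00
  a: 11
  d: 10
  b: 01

dbadcdacc

Read left to right; each codeword is recognised as soon as it completes (prefix code):
  10→d | 01→b | 11→a | 10→d | 00→c | 10→d | 11→a | 00→c | 00→c
Decoded message: dbadcdacc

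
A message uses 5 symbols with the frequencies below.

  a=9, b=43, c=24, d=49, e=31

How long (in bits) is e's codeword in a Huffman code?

Huffman merges, smallest pair first:
combine a(9), c(24) → 33
combine e(31), 33 → 64
combine b(43), d(49) → 92
combine 64, 92 → 156
e sits 2 levels below the root, so its codeword is 2 bits.

2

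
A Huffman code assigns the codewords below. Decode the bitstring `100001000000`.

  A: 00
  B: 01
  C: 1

Read left to right; each codeword is recognised as soon as it completes (prefix code):
  1→C | 00→A | 00→A | 1→C | 00→A | 00→A | 00→A
Decoded message: CAACAAA

CAACAAA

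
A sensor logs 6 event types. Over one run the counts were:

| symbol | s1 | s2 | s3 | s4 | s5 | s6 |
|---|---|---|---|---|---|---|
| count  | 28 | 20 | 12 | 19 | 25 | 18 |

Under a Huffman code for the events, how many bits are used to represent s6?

3

Repeatedly merge the two smallest:
s3(12) + s6(18) → 30
s4(19) + s2(20) → 39
s5(25) + s1(28) → 53
30 + 39 → 69
53 + 69 → 122
The subtree containing s6 is merged 3 times, so code length = 3.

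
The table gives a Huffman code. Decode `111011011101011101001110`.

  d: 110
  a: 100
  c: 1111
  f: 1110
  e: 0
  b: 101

fdfbdaf

Read left to right; each codeword is recognised as soon as it completes (prefix code):
  1110→f | 110→d | 1110→f | 101→b | 110→d | 100→a | 1110→f
Decoded message: fdfbdaf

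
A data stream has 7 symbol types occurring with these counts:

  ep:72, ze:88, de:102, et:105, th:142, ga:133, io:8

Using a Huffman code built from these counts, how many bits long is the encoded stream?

Build the Huffman tree bottom-up:
merge io(8) and ep(72): 80
merge 80 and ze(88): 168
merge de(102) and et(105): 207
merge ga(133) and th(142): 275
merge 168 and 207: 375
merge 275 and 375: 650
Each symbol's bit-cost is frequency × depth; summing gives 1755 bits (equivalently 80 + 168 + 207 + 275 + 375 + 650).

1755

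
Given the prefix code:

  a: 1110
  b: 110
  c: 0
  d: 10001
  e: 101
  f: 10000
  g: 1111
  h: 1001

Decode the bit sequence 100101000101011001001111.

hcdcehccg

Read left to right; each codeword is recognised as soon as it completes (prefix code):
  1001→h | 0→c | 10001→d | 0→c | 101→e | 1001→h | 0→c | 0→c | 1111→g
Decoded message: hcdcehccg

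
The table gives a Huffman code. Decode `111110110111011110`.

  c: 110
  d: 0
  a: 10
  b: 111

Read left to right; each codeword is recognised as soon as it completes (prefix code):
  111→b | 110→c | 110→c | 111→b | 0→d | 111→b | 10→a
Decoded message: bccbdba

bccbdba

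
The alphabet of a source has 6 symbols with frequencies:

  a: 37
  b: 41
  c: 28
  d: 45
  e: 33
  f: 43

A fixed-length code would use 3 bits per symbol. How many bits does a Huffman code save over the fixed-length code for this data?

88

Fixed-length: 3 bits × 227 symbols = 681 bits.
Huffman merges:
c(28) + e(33) → 61
a(37) + b(41) → 78
f(43) + d(45) → 88
61 + 78 → 139
88 + 139 → 227
Huffman total = 61 + 78 + 88 + 139 + 227 = 593 bits.
Saving = 681 − 593 = 88 bits.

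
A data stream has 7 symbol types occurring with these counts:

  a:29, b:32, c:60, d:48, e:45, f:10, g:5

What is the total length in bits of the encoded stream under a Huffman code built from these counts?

Greedily combine the two least-frequent nodes:
g(5) + f(10) → 15
15 + a(29) → 44
b(32) + 44 → 76
e(45) + d(48) → 93
c(60) + 76 → 136
93 + 136 → 229
The encoded length is the sum of every internal node's weight: 15 + 44 + 76 + 93 + 136 + 229 = 593 bits.

593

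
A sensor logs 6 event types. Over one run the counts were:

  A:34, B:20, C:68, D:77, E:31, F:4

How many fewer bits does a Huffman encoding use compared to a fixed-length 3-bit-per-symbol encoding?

Fixed-length: 3 bits × 234 symbols = 702 bits.
Huffman merges:
combine F(4), B(20) → 24
combine 24, E(31) → 55
combine A(34), 55 → 89
combine C(68), D(77) → 145
combine 89, 145 → 234
Huffman total = 24 + 55 + 89 + 145 + 234 = 547 bits.
Saving = 702 − 547 = 155 bits.

155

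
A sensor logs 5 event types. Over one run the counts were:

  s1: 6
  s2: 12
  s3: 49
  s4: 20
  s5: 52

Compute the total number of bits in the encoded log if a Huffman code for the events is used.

282

Merge the two smallest weights repeatedly:
s1(6) + s2(12) → 18
18 + s4(20) → 38
38 + s3(49) → 87
s5(52) + 87 → 139
The encoded length is the sum of every internal node's weight: 18 + 38 + 87 + 139 = 282 bits.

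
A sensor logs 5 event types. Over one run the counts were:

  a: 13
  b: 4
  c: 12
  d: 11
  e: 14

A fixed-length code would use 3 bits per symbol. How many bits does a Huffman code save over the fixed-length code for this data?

Fixed-length: 3 bits × 54 symbols = 162 bits.
Huffman merges:
b(4) + d(11) → 15
c(12) + a(13) → 25
e(14) + 15 → 29
25 + 29 → 54
Huffman total = 15 + 25 + 29 + 54 = 123 bits.
Saving = 162 − 123 = 39 bits.

39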